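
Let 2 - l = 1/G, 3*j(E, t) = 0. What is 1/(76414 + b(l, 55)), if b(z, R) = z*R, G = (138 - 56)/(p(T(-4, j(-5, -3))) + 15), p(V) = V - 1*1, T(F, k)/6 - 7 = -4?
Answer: 41/3136604 ≈ 1.3071e-5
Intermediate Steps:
j(E, t) = 0 (j(E, t) = (⅓)*0 = 0)
T(F, k) = 18 (T(F, k) = 42 + 6*(-4) = 42 - 24 = 18)
p(V) = -1 + V (p(V) = V - 1 = -1 + V)
G = 41/16 (G = (138 - 56)/((-1 + 18) + 15) = 82/(17 + 15) = 82/32 = 82*(1/32) = 41/16 ≈ 2.5625)
l = 66/41 (l = 2 - 1/41/16 = 2 - 1*16/41 = 2 - 16/41 = 66/41 ≈ 1.6098)
b(z, R) = R*z
1/(76414 + b(l, 55)) = 1/(76414 + 55*(66/41)) = 1/(76414 + 3630/41) = 1/(3136604/41) = 41/3136604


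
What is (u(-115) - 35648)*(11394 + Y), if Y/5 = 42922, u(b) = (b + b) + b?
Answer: -8134561972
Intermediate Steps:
u(b) = 3*b (u(b) = 2*b + b = 3*b)
Y = 214610 (Y = 5*42922 = 214610)
(u(-115) - 35648)*(11394 + Y) = (3*(-115) - 35648)*(11394 + 214610) = (-345 - 35648)*226004 = -35993*226004 = -8134561972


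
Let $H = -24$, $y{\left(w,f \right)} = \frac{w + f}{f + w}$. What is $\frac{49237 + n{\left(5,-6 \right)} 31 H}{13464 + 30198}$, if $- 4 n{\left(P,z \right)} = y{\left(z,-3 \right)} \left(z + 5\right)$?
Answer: $\frac{49051}{43662} \approx 1.1234$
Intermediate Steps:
$y{\left(w,f \right)} = 1$ ($y{\left(w,f \right)} = \frac{f + w}{f + w} = 1$)
$n{\left(P,z \right)} = - \frac{5}{4} - \frac{z}{4}$ ($n{\left(P,z \right)} = - \frac{1 \left(z + 5\right)}{4} = - \frac{1 \left(5 + z\right)}{4} = - \frac{5 + z}{4} = - \frac{5}{4} - \frac{z}{4}$)
$\frac{49237 + n{\left(5,-6 \right)} 31 H}{13464 + 30198} = \frac{49237 + \left(- \frac{5}{4} - - \frac{3}{2}\right) 31 \left(-24\right)}{13464 + 30198} = \frac{49237 + \left(- \frac{5}{4} + \frac{3}{2}\right) 31 \left(-24\right)}{43662} = \left(49237 + \frac{1}{4} \cdot 31 \left(-24\right)\right) \frac{1}{43662} = \left(49237 + \frac{31}{4} \left(-24\right)\right) \frac{1}{43662} = \left(49237 - 186\right) \frac{1}{43662} = 49051 \cdot \frac{1}{43662} = \frac{49051}{43662}$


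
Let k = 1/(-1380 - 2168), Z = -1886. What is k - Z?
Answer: 6691527/3548 ≈ 1886.0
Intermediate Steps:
k = -1/3548 (k = 1/(-3548) = -1/3548 ≈ -0.00028185)
k - Z = -1/3548 - 1*(-1886) = -1/3548 + 1886 = 6691527/3548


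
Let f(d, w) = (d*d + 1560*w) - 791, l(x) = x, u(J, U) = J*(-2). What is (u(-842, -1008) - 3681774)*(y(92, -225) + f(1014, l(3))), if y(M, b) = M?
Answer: -3798504255930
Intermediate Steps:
u(J, U) = -2*J
f(d, w) = -791 + d**2 + 1560*w (f(d, w) = (d**2 + 1560*w) - 791 = -791 + d**2 + 1560*w)
(u(-842, -1008) - 3681774)*(y(92, -225) + f(1014, l(3))) = (-2*(-842) - 3681774)*(92 + (-791 + 1014**2 + 1560*3)) = (1684 - 3681774)*(92 + (-791 + 1028196 + 4680)) = -3680090*(92 + 1032085) = -3680090*1032177 = -3798504255930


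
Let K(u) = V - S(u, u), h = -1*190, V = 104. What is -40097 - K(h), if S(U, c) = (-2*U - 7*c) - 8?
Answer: -38499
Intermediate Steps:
h = -190
S(U, c) = -8 - 7*c - 2*U (S(U, c) = (-7*c - 2*U) - 8 = -8 - 7*c - 2*U)
K(u) = 112 + 9*u (K(u) = 104 - (-8 - 7*u - 2*u) = 104 - (-8 - 9*u) = 104 + (8 + 9*u) = 112 + 9*u)
-40097 - K(h) = -40097 - (112 + 9*(-190)) = -40097 - (112 - 1710) = -40097 - 1*(-1598) = -40097 + 1598 = -38499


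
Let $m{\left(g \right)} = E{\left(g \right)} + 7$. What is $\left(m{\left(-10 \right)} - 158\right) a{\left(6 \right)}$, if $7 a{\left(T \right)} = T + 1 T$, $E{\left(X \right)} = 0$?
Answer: $- \frac{1812}{7} \approx -258.86$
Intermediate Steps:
$a{\left(T \right)} = \frac{2 T}{7}$ ($a{\left(T \right)} = \frac{T + 1 T}{7} = \frac{T + T}{7} = \frac{2 T}{7}$)
$m{\left(g \right)} = 7$ ($m{\left(g \right)} = 0 + 7 = 7$)
$\left(m{\left(-10 \right)} - 158\right) a{\left(6 \right)} = \left(7 - 158\right) \frac{2}{7} \cdot 6 = \left(-151\right) \frac{12}{7} = - \frac{1812}{7}$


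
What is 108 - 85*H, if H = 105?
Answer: -8817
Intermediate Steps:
108 - 85*H = 108 - 85*105 = 108 - 8925 = -8817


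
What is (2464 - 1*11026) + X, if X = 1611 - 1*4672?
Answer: -11623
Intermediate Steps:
X = -3061 (X = 1611 - 4672 = -3061)
(2464 - 1*11026) + X = (2464 - 1*11026) - 3061 = (2464 - 11026) - 3061 = -8562 - 3061 = -11623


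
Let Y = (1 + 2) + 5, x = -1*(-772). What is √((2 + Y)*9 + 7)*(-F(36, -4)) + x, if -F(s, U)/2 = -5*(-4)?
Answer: 772 + 40*√97 ≈ 1166.0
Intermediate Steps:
F(s, U) = -40 (F(s, U) = -(-10)*(-4) = -2*20 = -40)
x = 772
Y = 8 (Y = 3 + 5 = 8)
√((2 + Y)*9 + 7)*(-F(36, -4)) + x = √((2 + 8)*9 + 7)*(-1*(-40)) + 772 = √(10*9 + 7)*40 + 772 = √(90 + 7)*40 + 772 = √97*40 + 772 = 40*√97 + 772 = 772 + 40*√97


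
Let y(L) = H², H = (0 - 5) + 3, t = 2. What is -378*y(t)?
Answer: -1512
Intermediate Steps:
H = -2 (H = -5 + 3 = -2)
y(L) = 4 (y(L) = (-2)² = 4)
-378*y(t) = -378*4 = -1512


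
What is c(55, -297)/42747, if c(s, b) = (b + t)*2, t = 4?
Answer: -586/42747 ≈ -0.013709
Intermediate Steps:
c(s, b) = 8 + 2*b (c(s, b) = (b + 4)*2 = (4 + b)*2 = 8 + 2*b)
c(55, -297)/42747 = (8 + 2*(-297))/42747 = (8 - 594)*(1/42747) = -586*1/42747 = -586/42747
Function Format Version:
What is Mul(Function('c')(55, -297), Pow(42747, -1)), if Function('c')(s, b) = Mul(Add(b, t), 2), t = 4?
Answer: Rational(-586, 42747) ≈ -0.013709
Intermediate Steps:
Function('c')(s, b) = Add(8, Mul(2, b)) (Function('c')(s, b) = Mul(Add(b, 4), 2) = Mul(Add(4, b), 2) = Add(8, Mul(2, b)))
Mul(Function('c')(55, -297), Pow(42747, -1)) = Mul(Add(8, Mul(2, -297)), Pow(42747, -1)) = Mul(Add(8, -594), Rational(1, 42747)) = Mul(-586, Rational(1, 42747)) = Rational(-586, 42747)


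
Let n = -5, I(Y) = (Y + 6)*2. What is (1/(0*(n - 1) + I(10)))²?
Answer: 1/1024 ≈ 0.00097656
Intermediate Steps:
I(Y) = 12 + 2*Y (I(Y) = (6 + Y)*2 = 12 + 2*Y)
(1/(0*(n - 1) + I(10)))² = (1/(0*(-5 - 1) + (12 + 2*10)))² = (1/(0*(-6) + (12 + 20)))² = (1/(0 + 32))² = (1/32)² = 1/1024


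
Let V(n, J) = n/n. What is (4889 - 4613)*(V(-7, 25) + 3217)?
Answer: 888168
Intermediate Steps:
V(n, J) = 1
(4889 - 4613)*(V(-7, 25) + 3217) = (4889 - 4613)*(1 + 3217) = 276*3218 = 888168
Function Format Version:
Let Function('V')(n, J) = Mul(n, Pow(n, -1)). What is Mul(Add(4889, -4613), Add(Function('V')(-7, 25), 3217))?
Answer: 888168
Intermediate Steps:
Function('V')(n, J) = 1
Mul(Add(4889, -4613), Add(Function('V')(-7, 25), 3217)) = Mul(Add(4889, -4613), Add(1, 3217)) = Mul(276, 3218) = 888168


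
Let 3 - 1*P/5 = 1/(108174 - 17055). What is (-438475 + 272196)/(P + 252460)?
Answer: -15151176201/23005269520 ≈ -0.65860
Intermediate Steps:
P = 1366780/91119 (P = 15 - 5/(108174 - 17055) = 15 - 5/91119 = 1366780/91119 ≈ 15.000)
(-438475 + 272196)/(P + 252460) = (-438475 + 272196)/(1366780/91119 + 252460) = -166279/23005269520/91119 = -166279*91119/23005269520 = -15151176201/23005269520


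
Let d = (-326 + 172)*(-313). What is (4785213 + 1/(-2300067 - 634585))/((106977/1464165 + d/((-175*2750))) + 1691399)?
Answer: 4283577870654092578125/1514089176548035105564 ≈ 2.8291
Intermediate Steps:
d = 48202 (d = -154*(-313) = 48202)
(4785213 + 1/(-2300067 - 634585))/((106977/1464165 + d/((-175*2750))) + 1691399) = (4785213 + 1/(-2300067 - 634585))/((106977/1464165 + 48202/((-175*2750))) + 1691399) = (4785213 + 1/(-2934652))/((106977*(1/1464165) + 48202/(-481250)) + 1691399) = (4785213 - 1/2934652)/((35659/488055 + 48202*(-1/481250)) + 1691399) = 14042934900875/(2934652*((35659/488055 - 313/3125) + 1691399)) = 14042934900875/(2934652*(-8265368/305034375 + 1691399)) = 14042934900875/(2934652*(515934828575257/305034375)) = (14042934900875/2934652)*(305034375/515934828575257) = 4283577870654092578125/1514089176548035105564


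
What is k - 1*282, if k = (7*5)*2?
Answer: -212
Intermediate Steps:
k = 70 (k = 35*2 = 70)
k - 1*282 = 70 - 1*282 = 70 - 282 = -212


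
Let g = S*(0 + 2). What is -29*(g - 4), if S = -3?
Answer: 290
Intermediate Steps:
g = -6 (g = -3*(0 + 2) = -3*2 = -6)
-29*(g - 4) = -29*(-6 - 4) = -29*(-10) = 290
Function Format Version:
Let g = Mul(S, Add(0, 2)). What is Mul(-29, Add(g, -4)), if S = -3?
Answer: 290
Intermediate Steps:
g = -6 (g = Mul(-3, Add(0, 2)) = Mul(-3, 2) = -6)
Mul(-29, Add(g, -4)) = Mul(-29, Add(-6, -4)) = Mul(-29, -10) = 290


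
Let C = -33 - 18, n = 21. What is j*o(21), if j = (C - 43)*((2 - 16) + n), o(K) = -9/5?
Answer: 5922/5 ≈ 1184.4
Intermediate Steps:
C = -51
o(K) = -9/5 (o(K) = -9*⅕ = -9/5)
j = -658 (j = (-51 - 43)*((2 - 16) + 21) = -94*(-14 + 21) = -94*7 = -658)
j*o(21) = -658*(-9/5) = 5922/5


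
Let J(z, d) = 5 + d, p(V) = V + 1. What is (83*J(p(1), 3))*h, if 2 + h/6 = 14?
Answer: 47808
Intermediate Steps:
h = 72 (h = -12 + 6*14 = -12 + 84 = 72)
p(V) = 1 + V
(83*J(p(1), 3))*h = (83*(5 + 3))*72 = (83*8)*72 = 664*72 = 47808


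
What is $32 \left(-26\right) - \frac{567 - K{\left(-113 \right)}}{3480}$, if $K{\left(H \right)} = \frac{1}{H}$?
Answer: $- \frac{40904969}{49155} \approx -832.16$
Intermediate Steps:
$32 \left(-26\right) - \frac{567 - K{\left(-113 \right)}}{3480} = 32 \left(-26\right) - \frac{567 - \frac{1}{-113}}{3480} = -832 - \left(567 - - \frac{1}{113}\right) \frac{1}{3480} = -832 - \left(567 + \frac{1}{113}\right) \frac{1}{3480} = -832 - \frac{64072}{113} \cdot \frac{1}{3480} = -832 - \frac{8009}{49155} = - \frac{40904969}{49155}$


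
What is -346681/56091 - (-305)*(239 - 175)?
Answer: 1094549639/56091 ≈ 19514.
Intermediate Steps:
-346681/56091 - (-305)*(239 - 175) = -346681*1/56091 - (-305)*64 = -346681/56091 - 1*(-19520) = -346681/56091 + 19520 = 1094549639/56091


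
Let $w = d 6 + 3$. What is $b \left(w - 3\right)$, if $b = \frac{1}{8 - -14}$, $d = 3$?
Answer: $\frac{9}{11} \approx 0.81818$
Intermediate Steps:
$w = 21$ ($w = 3 \cdot 6 + 3 = 18 + 3 = 21$)
$b = \frac{1}{22}$ ($b = \frac{1}{8 + 14} = \frac{1}{22} \approx 0.045455$)
$b \left(w - 3\right) = \frac{21 - 3}{22} = \frac{1}{22} \cdot 18 = \frac{9}{11}$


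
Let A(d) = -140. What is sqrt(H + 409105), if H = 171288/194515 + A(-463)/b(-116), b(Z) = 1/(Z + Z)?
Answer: 3*sqrt(1856431223574105)/194515 ≈ 664.52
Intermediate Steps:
b(Z) = 1/(2*Z)
H = 6318018488/194515 (H = 171288/194515 - 140/((1/2)/(-116)) = 171288*(1/194515) - 140/((1/2)*(-1/116)) = 171288/194515 - 140/(-1/232) = 171288/194515 - 140*(-232) = 171288/194515 + 32480 = 6318018488/194515 ≈ 32481.)
sqrt(H + 409105) = sqrt(6318018488/194515 + 409105) = sqrt(85895077563/194515) = 3*sqrt(1856431223574105)/194515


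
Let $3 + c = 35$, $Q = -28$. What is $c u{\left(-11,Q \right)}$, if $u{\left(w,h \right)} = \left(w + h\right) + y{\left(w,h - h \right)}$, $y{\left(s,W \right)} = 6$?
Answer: $-1056$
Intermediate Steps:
$u{\left(w,h \right)} = 6 + h + w$ ($u{\left(w,h \right)} = \left(w + h\right) + 6 = \left(h + w\right) + 6 = 6 + h + w$)
$c = 32$ ($c = -3 + 35 = 32$)
$c u{\left(-11,Q \right)} = 32 \left(6 - 28 - 11\right) = 32 \left(-33\right) = -1056$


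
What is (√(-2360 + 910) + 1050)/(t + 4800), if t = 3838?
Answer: 75/617 + 5*I*√58/8638 ≈ 0.12156 + 0.0044083*I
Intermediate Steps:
(√(-2360 + 910) + 1050)/(t + 4800) = (√(-2360 + 910) + 1050)/(3838 + 4800) = (√(-1450) + 1050)/8638 = (5*I*√58 + 1050)*(1/8638) = (1050 + 5*I*√58)*(1/8638) = 75/617 + 5*I*√58/8638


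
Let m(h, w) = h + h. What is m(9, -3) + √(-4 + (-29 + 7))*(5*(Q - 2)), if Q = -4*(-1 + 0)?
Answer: 18 + 10*I*√26 ≈ 18.0 + 50.99*I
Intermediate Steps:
m(h, w) = 2*h
Q = 4 (Q = -4*(-1) = 4)
m(9, -3) + √(-4 + (-29 + 7))*(5*(Q - 2)) = 2*9 + √(-4 + (-29 + 7))*(5*(4 - 2)) = 18 + √(-4 - 22)*(5*2) = 18 + √(-26)*10 = 18 + (I*√26)*10 = 18 + 10*I*√26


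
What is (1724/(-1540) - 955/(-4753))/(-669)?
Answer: 240124/174886635 ≈ 0.0013730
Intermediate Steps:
(1724/(-1540) - 955/(-4753))/(-669) = (1724*(-1/1540) - 955*(-1/4753))*(-1/669) = (-431/385 + 955/4753)*(-1/669) = -240124/261415*(-1/669) = 240124/174886635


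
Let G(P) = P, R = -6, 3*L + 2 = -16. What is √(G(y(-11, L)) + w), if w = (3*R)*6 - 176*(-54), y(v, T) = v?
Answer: √9385 ≈ 96.876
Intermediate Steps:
L = -6 (L = -⅔ + (⅓)*(-16) = -⅔ - 16/3 = -6)
w = 9396 (w = (3*(-6))*6 - 176*(-54) = -18*6 + 9504 = -108 + 9504 = 9396)
√(G(y(-11, L)) + w) = √(-11 + 9396) = √9385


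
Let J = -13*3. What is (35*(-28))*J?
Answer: 38220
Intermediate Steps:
J = -39
(35*(-28))*J = (35*(-28))*(-39) = -980*(-39) = 38220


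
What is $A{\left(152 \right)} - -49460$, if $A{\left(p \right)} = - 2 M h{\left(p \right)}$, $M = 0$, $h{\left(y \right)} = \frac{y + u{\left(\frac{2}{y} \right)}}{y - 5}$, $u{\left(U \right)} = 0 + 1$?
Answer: $49460$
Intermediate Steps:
$u{\left(U \right)} = 1$
$h{\left(y \right)} = \frac{1 + y}{-5 + y}$ ($h{\left(y \right)} = \frac{y + 1}{y - 5} = \frac{1 + y}{-5 + y}$)
$A{\left(p \right)} = 0$ ($A{\left(p \right)} = \left(-2\right) 0 \frac{1 + p}{-5 + p} = 0 \frac{1 + p}{-5 + p} = 0$)
$A{\left(152 \right)} - -49460 = 0 - -49460 = 0 + 49460 = 49460$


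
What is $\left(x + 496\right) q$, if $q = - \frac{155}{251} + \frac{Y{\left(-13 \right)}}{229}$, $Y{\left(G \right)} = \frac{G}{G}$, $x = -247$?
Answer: $- \frac{8775756}{57479} \approx -152.68$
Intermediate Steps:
$Y{\left(G \right)} = 1$
$q = - \frac{35244}{57479}$ ($q = - \frac{155}{251} + 1 \cdot \frac{1}{229} = \left(-155\right) \frac{1}{251} + 1 \cdot \frac{1}{229} = - \frac{155}{251} + \frac{1}{229} = - \frac{35244}{57479} \approx -0.61316$)
$\left(x + 496\right) q = \left(-247 + 496\right) \left(- \frac{35244}{57479}\right) = 249 \left(- \frac{35244}{57479}\right) = - \frac{8775756}{57479}$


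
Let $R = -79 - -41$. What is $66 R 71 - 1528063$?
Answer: $-1706131$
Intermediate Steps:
$R = -38$ ($R = -79 + 41 = -38$)
$66 R 71 - 1528063 = 66 \left(-38\right) 71 - 1528063 = \left(-2508\right) 71 - 1528063 = -178068 - 1528063 = -1706131$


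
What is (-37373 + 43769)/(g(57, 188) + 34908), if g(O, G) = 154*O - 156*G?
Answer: 1066/2393 ≈ 0.44547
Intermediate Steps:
g(O, G) = -156*G + 154*O
(-37373 + 43769)/(g(57, 188) + 34908) = (-37373 + 43769)/((-156*188 + 154*57) + 34908) = 6396/((-29328 + 8778) + 34908) = 6396/(-20550 + 34908) = 6396/14358 = 6396*(1/14358) = 1066/2393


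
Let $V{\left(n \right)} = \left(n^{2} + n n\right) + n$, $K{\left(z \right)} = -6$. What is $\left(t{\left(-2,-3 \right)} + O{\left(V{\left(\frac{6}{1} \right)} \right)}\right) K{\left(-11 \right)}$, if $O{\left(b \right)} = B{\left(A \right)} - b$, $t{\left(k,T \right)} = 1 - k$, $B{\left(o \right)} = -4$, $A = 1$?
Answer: $474$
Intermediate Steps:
$V{\left(n \right)} = n + 2 n^{2}$ ($V{\left(n \right)} = \left(n^{2} + n^{2}\right) + n = 2 n^{2} + n = n + 2 n^{2}$)
$O{\left(b \right)} = -4 - b$
$\left(t{\left(-2,-3 \right)} + O{\left(V{\left(\frac{6}{1} \right)} \right)}\right) K{\left(-11 \right)} = \left(\left(1 - -2\right) - \left(4 + \frac{6}{1} \left(1 + 2 \cdot \frac{6}{1}\right)\right)\right) \left(-6\right) = \left(\left(1 + 2\right) - \left(4 + 6 \cdot 1 \left(1 + 2 \cdot 6 \cdot 1\right)\right)\right) \left(-6\right) = \left(3 - \left(4 + 6 \left(1 + 2 \cdot 6\right)\right)\right) \left(-6\right) = \left(3 - \left(4 + 6 \left(1 + 12\right)\right)\right) \left(-6\right) = \left(3 - \left(4 + 6 \cdot 13\right)\right) \left(-6\right) = \left(3 - 82\right) \left(-6\right) = \left(-79\right) \left(-6\right) = 474$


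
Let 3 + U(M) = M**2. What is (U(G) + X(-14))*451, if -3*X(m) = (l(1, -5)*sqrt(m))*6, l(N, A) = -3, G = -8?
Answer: 27511 + 2706*I*sqrt(14) ≈ 27511.0 + 10125.0*I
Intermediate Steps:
X(m) = 6*sqrt(m) (X(m) = -(-3*sqrt(m))*6/3 = -(-6)*sqrt(m) = 6*sqrt(m))
U(M) = -3 + M**2
(U(G) + X(-14))*451 = ((-3 + (-8)**2) + 6*sqrt(-14))*451 = ((-3 + 64) + 6*(I*sqrt(14)))*451 = (61 + 6*I*sqrt(14))*451 = 27511 + 2706*I*sqrt(14)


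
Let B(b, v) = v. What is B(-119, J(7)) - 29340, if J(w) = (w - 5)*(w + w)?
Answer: -29312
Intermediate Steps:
J(w) = 2*w*(-5 + w) (J(w) = (-5 + w)*(2*w) = 2*w*(-5 + w))
B(-119, J(7)) - 29340 = 2*7*(-5 + 7) - 29340 = 2*7*2 - 29340 = 28 - 29340 = -29312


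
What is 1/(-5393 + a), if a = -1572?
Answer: -1/6965 ≈ -0.00014358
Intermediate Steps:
1/(-5393 + a) = 1/(-5393 - 1572) = 1/(-6965) = -1/6965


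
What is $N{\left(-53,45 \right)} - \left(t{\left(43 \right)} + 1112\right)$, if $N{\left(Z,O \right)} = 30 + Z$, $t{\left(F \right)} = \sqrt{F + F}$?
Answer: $-1135 - \sqrt{86} \approx -1144.3$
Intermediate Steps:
$t{\left(F \right)} = \sqrt{2} \sqrt{F}$ ($t{\left(F \right)} = \sqrt{2 F} = \sqrt{2} \sqrt{F}$)
$N{\left(-53,45 \right)} - \left(t{\left(43 \right)} + 1112\right) = \left(30 - 53\right) - \left(\sqrt{2} \sqrt{43} + 1112\right) = -23 - \left(\sqrt{86} + 1112\right) = -23 - \left(1112 + \sqrt{86}\right) = -1135 - \sqrt{86}$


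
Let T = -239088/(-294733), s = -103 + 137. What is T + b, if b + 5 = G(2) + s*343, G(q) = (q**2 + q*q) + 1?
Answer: 3438594266/294733 ≈ 11667.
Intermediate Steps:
s = 34
G(q) = 1 + 2*q**2 (G(q) = (q**2 + q**2) + 1 = 2*q**2 + 1 = 1 + 2*q**2)
T = 239088/294733 (T = -239088*(-1/294733) = 239088/294733 ≈ 0.81120)
b = 11666 (b = -5 + ((1 + 2*2**2) + 34*343) = -5 + ((1 + 2*4) + 11662) = -5 + ((1 + 8) + 11662) = -5 + (9 + 11662) = -5 + 11671 = 11666)
T + b = 239088/294733 + 11666 = 3438594266/294733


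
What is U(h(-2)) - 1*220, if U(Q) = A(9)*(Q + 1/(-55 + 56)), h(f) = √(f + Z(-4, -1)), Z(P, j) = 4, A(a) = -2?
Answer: -222 - 2*√2 ≈ -224.83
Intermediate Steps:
h(f) = √(4 + f) (h(f) = √(f + 4) = √(4 + f))
U(Q) = -2 - 2*Q (U(Q) = -2*(Q + 1/(-55 + 56)) = -2*(Q + 1/1) = -2*(Q + 1) = -2*(1 + Q) = -2 - 2*Q)
U(h(-2)) - 1*220 = (-2 - 2*√(4 - 2)) - 1*220 = (-2 - 2*√2) - 220 = -222 - 2*√2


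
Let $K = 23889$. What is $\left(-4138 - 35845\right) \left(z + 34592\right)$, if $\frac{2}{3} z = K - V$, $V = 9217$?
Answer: $-2263037800$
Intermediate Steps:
$z = 22008$ ($z = \frac{3 \left(23889 - 9217\right)}{2} = \frac{3}{2} \cdot 14672 = 22008$)
$\left(-4138 - 35845\right) \left(z + 34592\right) = \left(-4138 - 35845\right) \left(22008 + 34592\right) = \left(-39983\right) 56600 = -2263037800$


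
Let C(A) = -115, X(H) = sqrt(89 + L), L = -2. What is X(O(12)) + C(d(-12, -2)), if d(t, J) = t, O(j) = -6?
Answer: -115 + sqrt(87) ≈ -105.67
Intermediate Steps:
X(H) = sqrt(87) (X(H) = sqrt(89 - 2) = sqrt(87))
X(O(12)) + C(d(-12, -2)) = sqrt(87) - 115 = -115 + sqrt(87)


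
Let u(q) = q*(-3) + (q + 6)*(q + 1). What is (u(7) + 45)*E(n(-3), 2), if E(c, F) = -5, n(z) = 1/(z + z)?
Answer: -640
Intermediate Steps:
n(z) = 1/(2*z)
u(q) = -3*q + (1 + q)*(6 + q) (u(q) = -3*q + (6 + q)*(1 + q) = -3*q + (1 + q)*(6 + q))
(u(7) + 45)*E(n(-3), 2) = ((6 + 7² + 4*7) + 45)*(-5) = ((6 + 49 + 28) + 45)*(-5) = (83 + 45)*(-5) = 128*(-5) = -640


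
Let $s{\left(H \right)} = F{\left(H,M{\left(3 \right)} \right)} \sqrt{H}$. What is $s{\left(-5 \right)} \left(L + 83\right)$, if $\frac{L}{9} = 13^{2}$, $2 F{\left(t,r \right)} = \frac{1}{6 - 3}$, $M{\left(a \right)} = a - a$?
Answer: $\frac{802 i \sqrt{5}}{3} \approx 597.78 i$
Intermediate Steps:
$M{\left(a \right)} = 0$
$F{\left(t,r \right)} = \frac{1}{6}$ ($F{\left(t,r \right)} = \frac{1}{2 \left(6 - 3\right)} = \frac{1}{2 \cdot 3} = \frac{1}{2} \cdot \frac{1}{3} = \frac{1}{6}$)
$s{\left(H \right)} = \frac{\sqrt{H}}{6}$
$L = 1521$ ($L = 9 \cdot 13^{2} = 9 \cdot 169 = 1521$)
$s{\left(-5 \right)} \left(L + 83\right) = \frac{\sqrt{-5}}{6} \left(1521 + 83\right) = \frac{i \sqrt{5}}{6} \cdot 1604 = \frac{802 i \sqrt{5}}{3}$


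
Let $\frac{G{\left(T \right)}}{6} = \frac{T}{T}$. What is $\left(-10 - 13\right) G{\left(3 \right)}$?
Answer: $-138$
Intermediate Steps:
$G{\left(T \right)} = 6$ ($G{\left(T \right)} = 6 \frac{T}{T} = 6 \cdot 1 = 6$)
$\left(-10 - 13\right) G{\left(3 \right)} = \left(-10 - 13\right) 6 = \left(-23\right) 6 = -138$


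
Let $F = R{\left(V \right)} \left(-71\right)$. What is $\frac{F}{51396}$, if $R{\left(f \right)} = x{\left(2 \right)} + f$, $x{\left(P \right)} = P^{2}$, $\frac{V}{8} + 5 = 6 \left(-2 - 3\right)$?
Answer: $\frac{1633}{4283} \approx 0.38127$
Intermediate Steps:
$V = -280$ ($V = -40 + 8 \cdot 6 \left(-2 - 3\right) = -40 + 8 \cdot 6 \left(-5\right) = -40 + 8 \left(-30\right) = -40 - 240 = -280$)
$R{\left(f \right)} = 4 + f$ ($R{\left(f \right)} = 2^{2} + f = 4 + f$)
$F = 19596$ ($F = \left(4 - 280\right) \left(-71\right) = \left(-276\right) \left(-71\right) = 19596$)
$\frac{F}{51396} = \frac{19596}{51396} = 19596 \cdot \frac{1}{51396} = \frac{1633}{4283}$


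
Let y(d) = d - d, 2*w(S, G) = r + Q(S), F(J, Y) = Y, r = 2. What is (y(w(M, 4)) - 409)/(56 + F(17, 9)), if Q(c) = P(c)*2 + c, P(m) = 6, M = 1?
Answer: -409/65 ≈ -6.2923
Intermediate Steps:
Q(c) = 12 + c (Q(c) = 6*2 + c = 12 + c)
w(S, G) = 7 + S/2 (w(S, G) = (2 + (12 + S))/2 = (14 + S)/2 = 7 + S/2)
y(d) = 0
(y(w(M, 4)) - 409)/(56 + F(17, 9)) = (0 - 409)/(56 + 9) = -409/65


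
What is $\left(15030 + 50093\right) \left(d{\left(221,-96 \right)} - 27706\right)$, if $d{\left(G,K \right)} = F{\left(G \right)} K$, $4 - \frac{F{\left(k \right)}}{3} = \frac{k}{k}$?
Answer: $-1860564110$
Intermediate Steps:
$F{\left(k \right)} = 9$ ($F{\left(k \right)} = 12 - 3 \frac{k}{k} = 12 - 3 = 9$)
$d{\left(G,K \right)} = 9 K$
$\left(15030 + 50093\right) \left(d{\left(221,-96 \right)} - 27706\right) = \left(15030 + 50093\right) \left(9 \left(-96\right) - 27706\right) = 65123 \left(-864 - 27706\right) = 65123 \left(-28570\right) = -1860564110$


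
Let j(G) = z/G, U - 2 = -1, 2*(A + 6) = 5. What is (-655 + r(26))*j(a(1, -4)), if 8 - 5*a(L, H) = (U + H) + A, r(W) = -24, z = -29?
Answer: 6790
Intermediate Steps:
A = -7/2 (A = -6 + (½)*5 = -6 + 5/2 = -7/2 ≈ -3.5000)
U = 1 (U = 2 - 1 = 1)
a(L, H) = 21/10 - H/5 (a(L, H) = 8/5 - ((1 + H) - 7/2)/5 = 8/5 - (-5/2 + H)/5 = 8/5 + (½ - H/5) = 21/10 - H/5)
j(G) = -29/G
(-655 + r(26))*j(a(1, -4)) = (-655 - 24)*(-29/(21/10 - ⅕*(-4))) = -(-19691)/(21/10 + ⅘) = -(-19691)/29/10 = -(-19691)*10/29 = -679*(-10) = 6790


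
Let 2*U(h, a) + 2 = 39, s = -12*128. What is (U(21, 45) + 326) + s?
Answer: -2383/2 ≈ -1191.5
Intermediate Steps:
s = -1536
U(h, a) = 37/2 (U(h, a) = -1 + (1/2)*39 = -1 + 39/2 = 37/2)
(U(21, 45) + 326) + s = (37/2 + 326) - 1536 = 689/2 - 1536 = -2383/2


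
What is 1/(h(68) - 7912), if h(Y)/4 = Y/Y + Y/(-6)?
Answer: -3/23860 ≈ -0.00012573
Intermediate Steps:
h(Y) = 4 - 2*Y/3 (h(Y) = 4*(Y/Y + Y/(-6)) = 4*(1 + Y*(-1/6)) = 4*(1 - Y/6) = 4 - 2*Y/3)
1/(h(68) - 7912) = 1/((4 - 2/3*68) - 7912) = 1/((4 - 136/3) - 7912) = 1/(-124/3 - 7912) = 1/(-23860/3) = -3/23860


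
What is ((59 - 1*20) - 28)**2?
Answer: 121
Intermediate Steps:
((59 - 1*20) - 28)**2 = ((59 - 20) - 28)**2 = (39 - 28)**2 = 11**2 = 121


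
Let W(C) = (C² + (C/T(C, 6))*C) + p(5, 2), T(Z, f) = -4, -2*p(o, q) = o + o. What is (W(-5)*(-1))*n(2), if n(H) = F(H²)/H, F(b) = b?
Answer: -55/2 ≈ -27.500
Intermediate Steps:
p(o, q) = -o (p(o, q) = -(o + o)/2 = -o)
W(C) = -5 + 3*C²/4 (W(C) = (C² + (C/(-4))*C) - 1*5 = (C² + (C*(-¼))*C) - 5 = (C² + (-C/4)*C) - 5 = (C² - C²/4) - 5 = 3*C²/4 - 5 = -5 + 3*C²/4)
n(H) = H (n(H) = H²/H = H)
(W(-5)*(-1))*n(2) = ((-5 + (¾)*(-5)²)*(-1))*2 = ((-5 + (¾)*25)*(-1))*2 = ((-5 + 75/4)*(-1))*2 = ((55/4)*(-1))*2 = -55/4*2 = -55/2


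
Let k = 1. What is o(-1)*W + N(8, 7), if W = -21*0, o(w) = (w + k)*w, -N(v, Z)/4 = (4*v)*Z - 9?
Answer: -860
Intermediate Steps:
N(v, Z) = 36 - 16*Z*v (N(v, Z) = -4*((4*v)*Z - 9) = -4*(4*Z*v - 9) = -4*(-9 + 4*Z*v) = 36 - 16*Z*v)
o(w) = w*(1 + w) (o(w) = (w + 1)*w = (1 + w)*w = w*(1 + w))
W = 0
o(-1)*W + N(8, 7) = -(1 - 1)*0 + (36 - 16*7*8) = -1*0*0 + (36 - 896) = 0*0 - 860 = 0 - 860 = -860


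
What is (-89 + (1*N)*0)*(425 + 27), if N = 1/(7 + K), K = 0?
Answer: -40228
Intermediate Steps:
N = 1/7 (N = 1/(7 + 0) = 1/7 ≈ 0.14286)
(-89 + (1*N)*0)*(425 + 27) = (-89 + (1*(1/7))*0)*(425 + 27) = (-89 + (1/7)*0)*452 = (-89 + 0)*452 = -89*452 = -40228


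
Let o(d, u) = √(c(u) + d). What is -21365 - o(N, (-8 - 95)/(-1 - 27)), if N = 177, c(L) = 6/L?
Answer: -21365 - √1895097/103 ≈ -21378.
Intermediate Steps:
o(d, u) = √(d + 6/u) (o(d, u) = √(6/u + d) = √(d + 6/u))
-21365 - o(N, (-8 - 95)/(-1 - 27)) = -21365 - √(177 + 6/(((-8 - 95)/(-1 - 27)))) = -21365 - √(177 + 6/((-103/(-28)))) = -21365 - √(177 + 6/((-103*(-1/28)))) = -21365 - √(177 + 6/(103/28)) = -21365 - √(177 + 6*(28/103)) = -21365 - √(177 + 168/103) = -21365 - √(18399/103) = -21365 - √1895097/103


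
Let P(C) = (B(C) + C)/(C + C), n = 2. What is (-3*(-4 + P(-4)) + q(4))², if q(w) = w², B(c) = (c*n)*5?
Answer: 529/4 ≈ 132.25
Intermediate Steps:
B(c) = 10*c (B(c) = (c*2)*5 = (2*c)*5 = 10*c)
P(C) = 11/2 (P(C) = (10*C + C)/(C + C) = (11*C)/((2*C)) = (11*C)*(1/(2*C)) = 11/2)
(-3*(-4 + P(-4)) + q(4))² = (-3*(-4 + 11/2) + 4²)² = (-3*3/2 + 16)² = (-9/2 + 16)² = (23/2)² = 529/4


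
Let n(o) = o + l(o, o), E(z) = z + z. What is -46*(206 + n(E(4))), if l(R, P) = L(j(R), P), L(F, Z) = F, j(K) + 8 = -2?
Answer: -9384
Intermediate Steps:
j(K) = -10 (j(K) = -8 - 2 = -10)
l(R, P) = -10
E(z) = 2*z
n(o) = -10 + o (n(o) = o - 10 = -10 + o)
-46*(206 + n(E(4))) = -46*(206 + (-10 + 2*4)) = -46*(206 + (-10 + 8)) = -46*(206 - 2) = -46*204 = -9384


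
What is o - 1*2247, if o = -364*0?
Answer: -2247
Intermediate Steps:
o = 0
o - 1*2247 = 0 - 1*2247 = 0 - 2247 = -2247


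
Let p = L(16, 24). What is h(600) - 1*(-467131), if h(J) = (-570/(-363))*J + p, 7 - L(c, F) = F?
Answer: 56634794/121 ≈ 4.6806e+5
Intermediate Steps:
L(c, F) = 7 - F
p = -17 (p = 7 - 1*24 = 7 - 24 = -17)
h(J) = -17 + 190*J/121 (h(J) = (-570/(-363))*J - 17 = (-570*(-1/363))*J - 17 = 190*J/121 - 17 = -17 + 190*J/121)
h(600) - 1*(-467131) = (-17 + (190/121)*600) - 1*(-467131) = (-17 + 114000/121) + 467131 = 111943/121 + 467131 = 56634794/121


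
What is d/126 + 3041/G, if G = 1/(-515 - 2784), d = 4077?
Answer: -140451173/14 ≈ -1.0032e+7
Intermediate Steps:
G = -1/3299 (G = 1/(-3299) = -1/3299 ≈ -0.00030312)
d/126 + 3041/G = 4077/126 + 3041/(-1/3299) = 4077*(1/126) + 3041*(-3299) = 453/14 - 10032259 = -140451173/14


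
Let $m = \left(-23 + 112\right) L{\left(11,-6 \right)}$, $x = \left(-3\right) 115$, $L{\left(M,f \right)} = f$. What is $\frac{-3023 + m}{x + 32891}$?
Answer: $- \frac{3557}{32546} \approx -0.10929$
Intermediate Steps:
$x = -345$
$m = -534$ ($m = \left(-23 + 112\right) \left(-6\right) = 89 \left(-6\right) = -534$)
$\frac{-3023 + m}{x + 32891} = \frac{-3023 - 534}{-345 + 32891} = - \frac{3557}{32546}$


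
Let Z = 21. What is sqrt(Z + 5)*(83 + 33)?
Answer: 116*sqrt(26) ≈ 591.49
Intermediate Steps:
sqrt(Z + 5)*(83 + 33) = sqrt(21 + 5)*(83 + 33) = sqrt(26)*116 = 116*sqrt(26)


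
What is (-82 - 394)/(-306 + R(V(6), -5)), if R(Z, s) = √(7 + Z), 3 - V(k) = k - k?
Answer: 72828/46813 + 238*√10/46813 ≈ 1.5718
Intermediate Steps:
V(k) = 3 (V(k) = 3 - (k - k) = 3 - 1*0 = 3 + 0 = 3)
(-82 - 394)/(-306 + R(V(6), -5)) = (-82 - 394)/(-306 + √(7 + 3)) = -476/(-306 + √10)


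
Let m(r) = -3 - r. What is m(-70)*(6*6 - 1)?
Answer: 2345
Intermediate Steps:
m(-70)*(6*6 - 1) = (-3 - 1*(-70))*(6*6 - 1) = (-3 + 70)*(36 - 1) = 67*35 = 2345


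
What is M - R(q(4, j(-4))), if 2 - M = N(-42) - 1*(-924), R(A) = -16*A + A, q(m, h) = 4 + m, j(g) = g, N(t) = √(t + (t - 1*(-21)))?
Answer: -802 - 3*I*√7 ≈ -802.0 - 7.9373*I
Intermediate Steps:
N(t) = √(21 + 2*t) (N(t) = √(t + (t + 21)) = √(t + (21 + t)) = √(21 + 2*t))
R(A) = -15*A
M = -922 - 3*I*√7 (M = 2 - (√(21 + 2*(-42)) - 1*(-924)) = 2 - (√(21 - 84) + 924) = 2 - (√(-63) + 924) = 2 - (3*I*√7 + 924) = 2 - (924 + 3*I*√7) = 2 + (-924 - 3*I*√7) = -922 - 3*I*√7 ≈ -922.0 - 7.9373*I)
M - R(q(4, j(-4))) = (-922 - 3*I*√7) - (-15)*(4 + 4) = (-922 - 3*I*√7) - (-15)*8 = (-922 - 3*I*√7) - 1*(-120) = (-922 - 3*I*√7) + 120 = -802 - 3*I*√7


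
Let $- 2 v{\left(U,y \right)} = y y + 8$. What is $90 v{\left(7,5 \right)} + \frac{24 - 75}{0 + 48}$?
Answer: $- \frac{23777}{16} \approx -1486.1$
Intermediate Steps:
$v{\left(U,y \right)} = -4 - \frac{y^{2}}{2}$ ($v{\left(U,y \right)} = - \frac{y y + 8}{2} = - \frac{y^{2} + 8}{2} = - \frac{8 + y^{2}}{2} = -4 - \frac{y^{2}}{2}$)
$90 v{\left(7,5 \right)} + \frac{24 - 75}{0 + 48} = 90 \left(-4 - \frac{5^{2}}{2}\right) + \frac{24 - 75}{0 + 48} = 90 \left(-4 - \frac{25}{2}\right) - \frac{51}{48} = 90 \left(-4 - \frac{25}{2}\right) - \frac{17}{16} = 90 \left(- \frac{33}{2}\right) - \frac{17}{16} = -1485 - \frac{17}{16} = - \frac{23777}{16}$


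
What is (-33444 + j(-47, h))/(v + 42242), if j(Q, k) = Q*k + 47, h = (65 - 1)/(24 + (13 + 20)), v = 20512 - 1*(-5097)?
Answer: -1906637/3867507 ≈ -0.49299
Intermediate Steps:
v = 25609 (v = 20512 + 5097 = 25609)
h = 64/57 (h = 64/(24 + 33) = 64/57 ≈ 1.1228)
j(Q, k) = 47 + Q*k
(-33444 + j(-47, h))/(v + 42242) = (-33444 + (47 - 47*64/57))/(25609 + 42242) = (-33444 + (47 - 3008/57))/67851 = (-33444 - 329/57)*(1/67851) = -1906637/57*1/67851 = -1906637/3867507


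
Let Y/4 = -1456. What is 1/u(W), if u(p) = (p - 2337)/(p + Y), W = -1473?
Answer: 7297/3810 ≈ 1.9152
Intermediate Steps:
Y = -5824 (Y = 4*(-1456) = -5824)
u(p) = (-2337 + p)/(-5824 + p) (u(p) = (p - 2337)/(p - 5824) = (-2337 + p)/(-5824 + p))
1/u(W) = 1/((-2337 - 1473)/(-5824 - 1473)) = 1/(-3810/(-7297)) = 1/(-1/7297*(-3810)) = 1/(3810/7297) = 7297/3810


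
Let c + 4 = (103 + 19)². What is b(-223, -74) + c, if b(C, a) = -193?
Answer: 14687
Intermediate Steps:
c = 14880 (c = -4 + (103 + 19)² = -4 + 122² = -4 + 14884 = 14880)
b(-223, -74) + c = -193 + 14880 = 14687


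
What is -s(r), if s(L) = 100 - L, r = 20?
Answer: -80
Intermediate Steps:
-s(r) = -(100 - 1*20) = -(100 - 20) = -1*80 = -80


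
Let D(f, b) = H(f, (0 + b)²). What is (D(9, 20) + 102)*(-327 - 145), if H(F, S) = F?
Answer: -52392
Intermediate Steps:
D(f, b) = f
(D(9, 20) + 102)*(-327 - 145) = (9 + 102)*(-327 - 145) = 111*(-472) = -52392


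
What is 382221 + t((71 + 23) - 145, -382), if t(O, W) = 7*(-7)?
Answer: 382172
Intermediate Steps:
t(O, W) = -49
382221 + t((71 + 23) - 145, -382) = 382221 - 49 = 382172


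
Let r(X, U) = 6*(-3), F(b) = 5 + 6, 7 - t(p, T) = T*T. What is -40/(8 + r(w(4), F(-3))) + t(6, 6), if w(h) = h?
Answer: -25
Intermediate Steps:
t(p, T) = 7 - T² (t(p, T) = 7 - T*T = 7 - T²)
F(b) = 11
r(X, U) = -18
-40/(8 + r(w(4), F(-3))) + t(6, 6) = -40/(8 - 18) + (7 - 1*6²) = -40/(-10) + (7 - 1*36) = -40*(-⅒) + (7 - 36) = 4 - 29 = -25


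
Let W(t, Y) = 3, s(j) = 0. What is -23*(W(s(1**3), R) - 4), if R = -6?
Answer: 23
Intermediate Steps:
-23*(W(s(1**3), R) - 4) = -23*(3 - 4) = -23*(-1) = 23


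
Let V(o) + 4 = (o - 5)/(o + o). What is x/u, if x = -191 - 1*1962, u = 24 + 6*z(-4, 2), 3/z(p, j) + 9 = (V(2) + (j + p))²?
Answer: -139945/1592 ≈ -87.905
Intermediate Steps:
V(o) = -4 + (-5 + o)/(2*o) (V(o) = -4 + (o - 5)/(o + o) = -4 + (-5 + o)/((2*o)) = -4 + (-5 + o)*(1/(2*o)) = -4 + (-5 + o)/(2*o))
z(p, j) = 3/(-9 + (-19/4 + j + p)²) (z(p, j) = 3/(-9 + ((½)*(-5 - 7*2)/2 + (j + p))²) = 3/(-9 + ((½)*(½)*(-5 - 14) + (j + p))²) = 3/(-9 + ((½)*(½)*(-19) + (j + p))²) = 3/(-9 + (-19/4 + (j + p))²) = 3/(-9 + (-19/4 + j + p)²))
u = 1592/65 (u = 24 + 6*(48/(-144 + (-19 + 4*2 + 4*(-4))²)) = 24 + 6*(48/(-144 + (-19 + 8 - 16)²)) = 24 + 6*(48/(-144 + (-27)²)) = 24 + 6*(48/(-144 + 729)) = 24 + 6*(48/585) = 24 + 6*(48*(1/585)) = 24 + 6*(16/195) = 24 + 32/65 = 1592/65 ≈ 24.492)
x = -2153 (x = -191 - 1962 = -2153)
x/u = -2153/1592/65 = -2153*65/1592 = -139945/1592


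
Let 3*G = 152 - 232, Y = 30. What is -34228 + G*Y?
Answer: -35028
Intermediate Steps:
G = -80/3 (G = (152 - 232)/3 = (⅓)*(-80) = -80/3 ≈ -26.667)
-34228 + G*Y = -34228 - 80/3*30 = -34228 - 800 = -35028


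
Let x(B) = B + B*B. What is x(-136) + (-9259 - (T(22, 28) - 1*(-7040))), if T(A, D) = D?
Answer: 2033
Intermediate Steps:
x(B) = B + B**2
x(-136) + (-9259 - (T(22, 28) - 1*(-7040))) = -136*(1 - 136) + (-9259 - (28 - 1*(-7040))) = -136*(-135) + (-9259 - (28 + 7040)) = 18360 + (-9259 - 1*7068) = 18360 + (-9259 - 7068) = 18360 - 16327 = 2033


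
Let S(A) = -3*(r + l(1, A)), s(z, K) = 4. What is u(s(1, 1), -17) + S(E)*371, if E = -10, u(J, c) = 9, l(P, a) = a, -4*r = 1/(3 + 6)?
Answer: 134039/12 ≈ 11170.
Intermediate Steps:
r = -1/36 (r = -1/(4*(3 + 6)) = -¼/9 = -¼*⅑ = -1/36 ≈ -0.027778)
S(A) = 1/12 - 3*A (S(A) = -3*(-1/36 + A) = 1/12 - 3*A)
u(s(1, 1), -17) + S(E)*371 = 9 + (1/12 - 3*(-10))*371 = 9 + (1/12 + 30)*371 = 9 + (361/12)*371 = 9 + 133931/12 = 134039/12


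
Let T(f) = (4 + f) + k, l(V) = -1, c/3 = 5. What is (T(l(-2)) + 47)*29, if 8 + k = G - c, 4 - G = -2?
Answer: 957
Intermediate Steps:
c = 15 (c = 3*5 = 15)
G = 6 (G = 4 - 1*(-2) = 4 + 2 = 6)
k = -17 (k = -8 + (6 - 1*15) = -8 + (6 - 15) = -8 - 9 = -17)
T(f) = -13 + f (T(f) = (4 + f) - 17 = -13 + f)
(T(l(-2)) + 47)*29 = ((-13 - 1) + 47)*29 = (-14 + 47)*29 = 33*29 = 957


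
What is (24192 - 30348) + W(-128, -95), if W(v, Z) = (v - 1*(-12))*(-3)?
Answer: -5808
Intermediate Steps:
W(v, Z) = -36 - 3*v (W(v, Z) = (v + 12)*(-3) = (12 + v)*(-3) = -36 - 3*v)
(24192 - 30348) + W(-128, -95) = (24192 - 30348) + (-36 - 3*(-128)) = -6156 + (-36 + 384) = -6156 + 348 = -5808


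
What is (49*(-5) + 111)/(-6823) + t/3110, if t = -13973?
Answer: -94921039/21219530 ≈ -4.4733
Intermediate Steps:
(49*(-5) + 111)/(-6823) + t/3110 = (49*(-5) + 111)/(-6823) - 13973/3110 = (-245 + 111)*(-1/6823) - 13973*1/3110 = -134*(-1/6823) - 13973/3110 = 134/6823 - 13973/3110 = -94921039/21219530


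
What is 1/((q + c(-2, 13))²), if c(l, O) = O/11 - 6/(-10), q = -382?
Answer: 3025/437311744 ≈ 6.9173e-6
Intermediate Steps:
c(l, O) = ⅗ + O/11 (c(l, O) = O*(1/11) - 6*(-⅒) = O/11 + ⅗ = ⅗ + O/11)
1/((q + c(-2, 13))²) = 1/((-382 + (⅗ + (1/11)*13))²) = 1/((-382 + (⅗ + 13/11))²) = 1/((-382 + 98/55)²) = 1/((-20912/55)²) = 1/(437311744/3025) = 3025/437311744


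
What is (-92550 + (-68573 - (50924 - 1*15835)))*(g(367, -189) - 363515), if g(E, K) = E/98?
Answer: 3494938248918/49 ≈ 7.1325e+10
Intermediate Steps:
g(E, K) = E/98 (g(E, K) = E*(1/98) = E/98)
(-92550 + (-68573 - (50924 - 1*15835)))*(g(367, -189) - 363515) = (-92550 + (-68573 - (50924 - 1*15835)))*((1/98)*367 - 363515) = (-92550 + (-68573 - (50924 - 15835)))*(367/98 - 363515) = (-92550 + (-68573 - 1*35089))*(-35624103/98) = (-92550 + (-68573 - 35089))*(-35624103/98) = (-92550 - 103662)*(-35624103/98) = -196212*(-35624103/98) = 3494938248918/49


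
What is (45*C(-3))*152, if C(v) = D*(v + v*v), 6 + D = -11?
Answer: -697680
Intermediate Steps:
D = -17 (D = -6 - 11 = -17)
C(v) = -17*v - 17*v² (C(v) = -17*(v + v*v) = -17*(v + v²) = -17*v - 17*v²)
(45*C(-3))*152 = (45*(-17*(-3)*(1 - 3)))*152 = (45*(-17*(-3)*(-2)))*152 = (45*(-102))*152 = -4590*152 = -697680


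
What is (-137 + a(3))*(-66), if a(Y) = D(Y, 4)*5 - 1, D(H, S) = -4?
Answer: 10428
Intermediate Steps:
a(Y) = -21 (a(Y) = -4*5 - 1 = -20 - 1 = -21)
(-137 + a(3))*(-66) = (-137 - 21)*(-66) = -158*(-66) = 10428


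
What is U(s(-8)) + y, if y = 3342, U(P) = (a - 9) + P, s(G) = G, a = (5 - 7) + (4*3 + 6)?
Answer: 3341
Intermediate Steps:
a = 16 (a = -2 + (12 + 6) = -2 + 18 = 16)
U(P) = 7 + P (U(P) = (16 - 9) + P = 7 + P)
U(s(-8)) + y = (7 - 8) + 3342 = -1 + 3342 = 3341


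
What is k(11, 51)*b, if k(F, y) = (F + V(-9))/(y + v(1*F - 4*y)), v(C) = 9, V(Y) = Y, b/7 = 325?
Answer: 455/6 ≈ 75.833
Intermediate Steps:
b = 2275 (b = 7*325 = 2275)
k(F, y) = (-9 + F)/(9 + y) (k(F, y) = (F - 9)/(y + 9) = (-9 + F)/(9 + y))
k(11, 51)*b = ((-9 + 11)/(9 + 51))*2275 = (2/60)*2275 = ((1/60)*2)*2275 = (1/30)*2275 = 455/6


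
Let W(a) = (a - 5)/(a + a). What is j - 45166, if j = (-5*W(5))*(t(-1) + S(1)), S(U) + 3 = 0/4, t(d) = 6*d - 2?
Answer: -45166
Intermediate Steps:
W(a) = (-5 + a)/(2*a) (W(a) = (-5 + a)/((2*a)) = (-5 + a)*(1/(2*a)) = (-5 + a)/(2*a))
t(d) = -2 + 6*d
S(U) = -3 (S(U) = -3 + 0/4 = -3 + 0*(¼) = -3 + 0 = -3)
j = 0 (j = (-5*(-5 + 5)/(2*5))*((-2 + 6*(-1)) - 3) = (-5*0/(2*5))*((-2 - 6) - 3) = (-5*0)*(-8 - 3) = 0*(-11) = 0)
j - 45166 = 0 - 45166 = -45166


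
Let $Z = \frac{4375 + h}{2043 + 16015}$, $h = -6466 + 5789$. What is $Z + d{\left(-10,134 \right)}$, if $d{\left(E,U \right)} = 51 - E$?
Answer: $\frac{552618}{9029} \approx 61.205$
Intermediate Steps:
$h = -677$
$Z = \frac{1849}{9029}$ ($Z = \frac{4375 - 677}{2043 + 16015} = \frac{3698}{18058} = 3698 \cdot \frac{1}{18058} = \frac{1849}{9029} \approx 0.20478$)
$Z + d{\left(-10,134 \right)} = \frac{1849}{9029} + \left(51 - -10\right) = \frac{1849}{9029} + \left(51 + 10\right) = \frac{1849}{9029} + 61 = \frac{552618}{9029}$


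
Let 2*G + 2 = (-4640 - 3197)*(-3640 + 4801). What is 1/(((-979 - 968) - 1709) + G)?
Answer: -2/9106071 ≈ -2.1963e-7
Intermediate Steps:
G = -9098759/2 (G = -1 + ((-4640 - 3197)*(-3640 + 4801))/2 = -1 + (-7837*1161)/2 = -1 + (½)*(-9098757) = -1 - 9098757/2 = -9098759/2 ≈ -4.5494e+6)
1/(((-979 - 968) - 1709) + G) = 1/(((-979 - 968) - 1709) - 9098759/2) = 1/((-1947 - 1709) - 9098759/2) = 1/(-3656 - 9098759/2) = 1/(-9106071/2) = -2/9106071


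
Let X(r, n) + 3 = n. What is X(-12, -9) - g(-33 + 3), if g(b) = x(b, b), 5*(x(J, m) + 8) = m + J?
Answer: 8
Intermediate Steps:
x(J, m) = -8 + J/5 + m/5 (x(J, m) = -8 + (m + J)/5 = -8 + (J + m)/5 = -8 + (J/5 + m/5) = -8 + J/5 + m/5)
X(r, n) = -3 + n
g(b) = -8 + 2*b/5 (g(b) = -8 + b/5 + b/5 = -8 + 2*b/5)
X(-12, -9) - g(-33 + 3) = (-3 - 9) - (-8 + 2*(-33 + 3)/5) = -12 - (-8 + (⅖)*(-30)) = -12 - (-8 - 12) = -12 - 1*(-20) = -12 + 20 = 8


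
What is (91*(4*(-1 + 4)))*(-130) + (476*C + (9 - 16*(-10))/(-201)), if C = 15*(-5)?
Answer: -35709829/201 ≈ -1.7766e+5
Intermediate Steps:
C = -75
(91*(4*(-1 + 4)))*(-130) + (476*C + (9 - 16*(-10))/(-201)) = (91*(4*(-1 + 4)))*(-130) + (476*(-75) + (9 - 16*(-10))/(-201)) = (91*(4*3))*(-130) + (-35700 + (9 + 160)*(-1/201)) = (91*12)*(-130) + (-35700 + 169*(-1/201)) = 1092*(-130) + (-35700 - 169/201) = -141960 - 7175869/201 = -35709829/201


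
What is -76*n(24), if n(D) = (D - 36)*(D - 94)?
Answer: -63840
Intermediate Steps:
n(D) = (-94 + D)*(-36 + D) (n(D) = (-36 + D)*(-94 + D) = (-94 + D)*(-36 + D))
-76*n(24) = -76*(3384 + 24² - 130*24) = -76*(3384 + 576 - 3120) = -76*840 = -63840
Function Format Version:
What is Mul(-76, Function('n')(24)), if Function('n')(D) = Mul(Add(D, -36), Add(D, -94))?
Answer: -63840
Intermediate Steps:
Function('n')(D) = Mul(Add(-94, D), Add(-36, D)) (Function('n')(D) = Mul(Add(-36, D), Add(-94, D)) = Mul(Add(-94, D), Add(-36, D)))
Mul(-76, Function('n')(24)) = Mul(-76, Add(3384, Pow(24, 2), Mul(-130, 24))) = Mul(-76, Add(3384, 576, -3120)) = Mul(-76, 840) = -63840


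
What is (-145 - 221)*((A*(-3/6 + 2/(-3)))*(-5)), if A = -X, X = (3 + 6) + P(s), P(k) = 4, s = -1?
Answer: 27755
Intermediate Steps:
X = 13 (X = (3 + 6) + 4 = 9 + 4 = 13)
A = -13 (A = -1*13 = -13)
(-145 - 221)*((A*(-3/6 + 2/(-3)))*(-5)) = (-145 - 221)*(-13*(-3/6 + 2/(-3))*(-5)) = -366*(-13*(-3*1/6 + 2*(-1/3)))*(-5) = -366*(-13*(-1/2 - 2/3))*(-5) = -366*(-13*(-7/6))*(-5) = -5551*(-5) = -366*(-455/6) = 27755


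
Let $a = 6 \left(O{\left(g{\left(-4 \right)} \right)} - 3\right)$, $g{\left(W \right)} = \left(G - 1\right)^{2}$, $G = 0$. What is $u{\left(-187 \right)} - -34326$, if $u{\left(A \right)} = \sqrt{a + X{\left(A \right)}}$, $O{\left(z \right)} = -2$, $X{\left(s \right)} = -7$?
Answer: $34326 + i \sqrt{37} \approx 34326.0 + 6.0828 i$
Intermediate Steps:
$g{\left(W \right)} = 1$ ($g{\left(W \right)} = \left(0 - 1\right)^{2} = \left(-1\right)^{2} = 1$)
$a = -30$ ($a = 6 \left(-2 - 3\right) = 6 \left(-5\right) = -30$)
$u{\left(A \right)} = i \sqrt{37}$ ($u{\left(A \right)} = \sqrt{-30 - 7} = \sqrt{-37} = i \sqrt{37}$)
$u{\left(-187 \right)} - -34326 = i \sqrt{37} - -34326 = i \sqrt{37} + 34326 = 34326 + i \sqrt{37}$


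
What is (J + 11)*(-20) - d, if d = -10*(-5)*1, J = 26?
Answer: -790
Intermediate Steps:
d = 50 (d = 50*1 = 50)
(J + 11)*(-20) - d = (26 + 11)*(-20) - 1*50 = 37*(-20) - 50 = -740 - 50 = -790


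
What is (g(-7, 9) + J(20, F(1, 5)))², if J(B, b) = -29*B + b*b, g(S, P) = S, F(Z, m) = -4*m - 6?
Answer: 7921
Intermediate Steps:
F(Z, m) = -6 - 4*m
J(B, b) = b² - 29*B (J(B, b) = -29*B + b² = b² - 29*B)
(g(-7, 9) + J(20, F(1, 5)))² = (-7 + ((-6 - 4*5)² - 29*20))² = (-7 + ((-6 - 20)² - 580))² = (-7 + ((-26)² - 580))² = (-7 + (676 - 580))² = (-7 + 96)² = 89² = 7921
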